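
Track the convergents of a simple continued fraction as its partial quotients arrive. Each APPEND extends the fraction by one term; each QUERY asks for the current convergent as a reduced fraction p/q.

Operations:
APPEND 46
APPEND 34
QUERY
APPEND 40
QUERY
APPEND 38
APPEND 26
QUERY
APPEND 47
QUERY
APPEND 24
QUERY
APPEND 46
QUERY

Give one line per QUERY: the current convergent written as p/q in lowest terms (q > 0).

APPEND 46: p_0 = 46·1 + 0 = 46, q_0 = 46·0 + 1 = 1 → 46/1
APPEND 34: p_1 = 34·46 + 1 = 1565, q_1 = 34·1 + 0 = 34 → 1565/34
APPEND 40: p_2 = 40·1565 + 46 = 62646, q_2 = 40·34 + 1 = 1361 → 62646/1361
APPEND 38: p_3 = 38·62646 + 1565 = 2382113, q_3 = 38·1361 + 34 = 51752 → 2382113/51752
APPEND 26: p_4 = 26·2382113 + 62646 = 61997584, q_4 = 26·51752 + 1361 = 1346913 → 61997584/1346913
APPEND 47: p_5 = 47·61997584 + 2382113 = 2916268561, q_5 = 47·1346913 + 51752 = 63356663 → 2916268561/63356663
APPEND 24: p_6 = 24·2916268561 + 61997584 = 70052443048, q_6 = 24·63356663 + 1346913 = 1521906825 → 70052443048/1521906825
APPEND 46: p_7 = 46·70052443048 + 2916268561 = 3225328648769, q_7 = 46·1521906825 + 63356663 = 70071070613 → 3225328648769/70071070613

1565/34
62646/1361
61997584/1346913
2916268561/63356663
70052443048/1521906825
3225328648769/70071070613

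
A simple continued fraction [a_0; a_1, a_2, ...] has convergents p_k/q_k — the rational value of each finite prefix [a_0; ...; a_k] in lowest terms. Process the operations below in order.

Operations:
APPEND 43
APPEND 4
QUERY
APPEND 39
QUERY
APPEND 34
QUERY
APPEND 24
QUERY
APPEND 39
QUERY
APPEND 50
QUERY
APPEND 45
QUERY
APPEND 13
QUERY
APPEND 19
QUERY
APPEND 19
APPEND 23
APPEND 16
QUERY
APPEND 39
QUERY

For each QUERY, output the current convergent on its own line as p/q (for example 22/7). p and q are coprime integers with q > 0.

APPEND 43: p_0 = 43·1 + 0 = 43, q_0 = 43·0 + 1 = 1 → 43/1
APPEND 4: p_1 = 4·43 + 1 = 173, q_1 = 4·1 + 0 = 4 → 173/4
APPEND 39: p_2 = 39·173 + 43 = 6790, q_2 = 39·4 + 1 = 157 → 6790/157
APPEND 34: p_3 = 34·6790 + 173 = 231033, q_3 = 34·157 + 4 = 5342 → 231033/5342
APPEND 24: p_4 = 24·231033 + 6790 = 5551582, q_4 = 24·5342 + 157 = 128365 → 5551582/128365
APPEND 39: p_5 = 39·5551582 + 231033 = 216742731, q_5 = 39·128365 + 5342 = 5011577 → 216742731/5011577
APPEND 50: p_6 = 50·216742731 + 5551582 = 10842688132, q_6 = 50·5011577 + 128365 = 250707215 → 10842688132/250707215
APPEND 45: p_7 = 45·10842688132 + 216742731 = 488137708671, q_7 = 45·250707215 + 5011577 = 11286836252 → 488137708671/11286836252
APPEND 13: p_8 = 13·488137708671 + 10842688132 = 6356632900855, q_8 = 13·11286836252 + 250707215 = 146979578491 → 6356632900855/146979578491
APPEND 19: p_9 = 19·6356632900855 + 488137708671 = 121264162824916, q_9 = 19·146979578491 + 11286836252 = 2803898827581 → 121264162824916/2803898827581
APPEND 19: p_10 = 19·121264162824916 + 6356632900855 = 2310375726574259, q_10 = 19·2803898827581 + 146979578491 = 53421057302530 → 2310375726574259/53421057302530
APPEND 23: p_11 = 23·2310375726574259 + 121264162824916 = 53259905874032873, q_11 = 23·53421057302530 + 2803898827581 = 1231488216785771 → 53259905874032873/1231488216785771
APPEND 16: p_12 = 16·53259905874032873 + 2310375726574259 = 854468869711100227, q_12 = 16·1231488216785771 + 53421057302530 = 19757232525874866 → 854468869711100227/19757232525874866
APPEND 39: p_13 = 39·854468869711100227 + 53259905874032873 = 33377545824606941726, q_13 = 39·19757232525874866 + 1231488216785771 = 771763556725905545 → 33377545824606941726/771763556725905545

173/4
6790/157
231033/5342
5551582/128365
216742731/5011577
10842688132/250707215
488137708671/11286836252
6356632900855/146979578491
121264162824916/2803898827581
854468869711100227/19757232525874866
33377545824606941726/771763556725905545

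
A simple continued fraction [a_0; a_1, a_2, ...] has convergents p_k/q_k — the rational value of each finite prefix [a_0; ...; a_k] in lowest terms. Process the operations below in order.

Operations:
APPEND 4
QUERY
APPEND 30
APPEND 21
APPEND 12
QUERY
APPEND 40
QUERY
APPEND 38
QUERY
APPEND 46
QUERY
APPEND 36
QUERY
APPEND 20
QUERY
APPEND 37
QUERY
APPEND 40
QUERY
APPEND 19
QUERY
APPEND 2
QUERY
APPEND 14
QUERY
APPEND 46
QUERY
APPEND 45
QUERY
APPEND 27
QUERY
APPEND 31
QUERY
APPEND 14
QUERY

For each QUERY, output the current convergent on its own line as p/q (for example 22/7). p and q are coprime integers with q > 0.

APPEND 4: p_0 = 4·1 + 0 = 4, q_0 = 4·0 + 1 = 1 → 4/1
APPEND 30: p_1 = 30·4 + 1 = 121, q_1 = 30·1 + 0 = 30 → 121/30
APPEND 21: p_2 = 21·121 + 4 = 2545, q_2 = 21·30 + 1 = 631 → 2545/631
APPEND 12: p_3 = 12·2545 + 121 = 30661, q_3 = 12·631 + 30 = 7602 → 30661/7602
APPEND 40: p_4 = 40·30661 + 2545 = 1228985, q_4 = 40·7602 + 631 = 304711 → 1228985/304711
APPEND 38: p_5 = 38·1228985 + 30661 = 46732091, q_5 = 38·304711 + 7602 = 11586620 → 46732091/11586620
APPEND 46: p_6 = 46·46732091 + 1228985 = 2150905171, q_6 = 46·11586620 + 304711 = 533289231 → 2150905171/533289231
APPEND 36: p_7 = 36·2150905171 + 46732091 = 77479318247, q_7 = 36·533289231 + 11586620 = 19209998936 → 77479318247/19209998936
APPEND 20: p_8 = 20·77479318247 + 2150905171 = 1551737270111, q_8 = 20·19209998936 + 533289231 = 384733267951 → 1551737270111/384733267951
APPEND 37: p_9 = 37·1551737270111 + 77479318247 = 57491758312354, q_9 = 37·384733267951 + 19209998936 = 14254340913123 → 57491758312354/14254340913123
APPEND 40: p_10 = 40·57491758312354 + 1551737270111 = 2301222069764271, q_10 = 40·14254340913123 + 384733267951 = 570558369792871 → 2301222069764271/570558369792871
APPEND 19: p_11 = 19·2301222069764271 + 57491758312354 = 43780711083833503, q_11 = 19·570558369792871 + 14254340913123 = 10854863366977672 → 43780711083833503/10854863366977672
APPEND 2: p_12 = 2·43780711083833503 + 2301222069764271 = 89862644237431277, q_12 = 2·10854863366977672 + 570558369792871 = 22280285103748215 → 89862644237431277/22280285103748215
APPEND 14: p_13 = 14·89862644237431277 + 43780711083833503 = 1301857730407871381, q_13 = 14·22280285103748215 + 10854863366977672 = 322778854819452682 → 1301857730407871381/322778854819452682
APPEND 46: p_14 = 46·1301857730407871381 + 89862644237431277 = 59975318242999514803, q_14 = 46·322778854819452682 + 22280285103748215 = 14870107606798571587 → 59975318242999514803/14870107606798571587
APPEND 45: p_15 = 45·59975318242999514803 + 1301857730407871381 = 2700191178665386037516, q_15 = 45·14870107606798571587 + 322778854819452682 = 669477621160755174097 → 2700191178665386037516/669477621160755174097
APPEND 27: p_16 = 27·2700191178665386037516 + 59975318242999514803 = 72965137142208422527735, q_16 = 27·669477621160755174097 + 14870107606798571587 = 18090765878947188272206 → 72965137142208422527735/18090765878947188272206
APPEND 31: p_17 = 31·72965137142208422527735 + 2700191178665386037516 = 2264619442587126484397301, q_17 = 31·18090765878947188272206 + 669477621160755174097 = 561483219868523591612483 → 2264619442587126484397301/561483219868523591612483
APPEND 14: p_18 = 14·2264619442587126484397301 + 72965137142208422527735 = 31777637333361979204089949, q_18 = 14·561483219868523591612483 + 18090765878947188272206 = 7878855844038277470846968 → 31777637333361979204089949/7878855844038277470846968

4/1
30661/7602
1228985/304711
46732091/11586620
2150905171/533289231
77479318247/19209998936
1551737270111/384733267951
57491758312354/14254340913123
2301222069764271/570558369792871
43780711083833503/10854863366977672
89862644237431277/22280285103748215
1301857730407871381/322778854819452682
59975318242999514803/14870107606798571587
2700191178665386037516/669477621160755174097
72965137142208422527735/18090765878947188272206
2264619442587126484397301/561483219868523591612483
31777637333361979204089949/7878855844038277470846968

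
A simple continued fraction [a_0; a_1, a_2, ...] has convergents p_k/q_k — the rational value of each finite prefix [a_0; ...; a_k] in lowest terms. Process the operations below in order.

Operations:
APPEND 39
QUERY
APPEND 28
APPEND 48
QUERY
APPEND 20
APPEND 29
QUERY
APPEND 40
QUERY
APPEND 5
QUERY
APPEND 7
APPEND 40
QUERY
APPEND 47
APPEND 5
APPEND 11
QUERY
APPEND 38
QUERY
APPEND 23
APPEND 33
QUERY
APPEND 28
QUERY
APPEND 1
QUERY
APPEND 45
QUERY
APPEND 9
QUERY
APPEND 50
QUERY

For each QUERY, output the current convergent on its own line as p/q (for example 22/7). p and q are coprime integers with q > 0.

APPEND 39: p_0 = 39·1 + 0 = 39, q_0 = 39·0 + 1 = 1 → 39/1
APPEND 28: p_1 = 28·39 + 1 = 1093, q_1 = 28·1 + 0 = 28 → 1093/28
APPEND 48: p_2 = 48·1093 + 39 = 52503, q_2 = 48·28 + 1 = 1345 → 52503/1345
APPEND 20: p_3 = 20·52503 + 1093 = 1051153, q_3 = 20·1345 + 28 = 26928 → 1051153/26928
APPEND 29: p_4 = 29·1051153 + 52503 = 30535940, q_4 = 29·26928 + 1345 = 782257 → 30535940/782257
APPEND 40: p_5 = 40·30535940 + 1051153 = 1222488753, q_5 = 40·782257 + 26928 = 31317208 → 1222488753/31317208
APPEND 5: p_6 = 5·1222488753 + 30535940 = 6142979705, q_6 = 5·31317208 + 782257 = 157368297 → 6142979705/157368297
APPEND 7: p_7 = 7·6142979705 + 1222488753 = 44223346688, q_7 = 7·157368297 + 31317208 = 1132895287 → 44223346688/1132895287
APPEND 40: p_8 = 40·44223346688 + 6142979705 = 1775076847225, q_8 = 40·1132895287 + 157368297 = 45473179777 → 1775076847225/45473179777
APPEND 47: p_9 = 47·1775076847225 + 44223346688 = 83472835166263, q_9 = 47·45473179777 + 1132895287 = 2138372344806 → 83472835166263/2138372344806
APPEND 5: p_10 = 5·83472835166263 + 1775076847225 = 419139252678540, q_10 = 5·2138372344806 + 45473179777 = 10737334903807 → 419139252678540/10737334903807
APPEND 11: p_11 = 11·419139252678540 + 83472835166263 = 4694004614630203, q_11 = 11·10737334903807 + 2138372344806 = 120249056286683 → 4694004614630203/120249056286683
APPEND 38: p_12 = 38·4694004614630203 + 419139252678540 = 178791314608626254, q_12 = 38·120249056286683 + 10737334903807 = 4580201473797761 → 178791314608626254/4580201473797761
APPEND 23: p_13 = 23·178791314608626254 + 4694004614630203 = 4116894240613034045, q_13 = 23·4580201473797761 + 120249056286683 = 105464882953635186 → 4116894240613034045/105464882953635186
APPEND 33: p_14 = 33·4116894240613034045 + 178791314608626254 = 136036301254838749739, q_14 = 33·105464882953635186 + 4580201473797761 = 3484921338943758899 → 136036301254838749739/3484921338943758899
APPEND 28: p_15 = 28·136036301254838749739 + 4116894240613034045 = 3813133329376098026737, q_15 = 28·3484921338943758899 + 105464882953635186 = 97683262373378884358 → 3813133329376098026737/97683262373378884358
APPEND 1: p_16 = 1·3813133329376098026737 + 136036301254838749739 = 3949169630630936776476, q_16 = 1·97683262373378884358 + 3484921338943758899 = 101168183712322643257 → 3949169630630936776476/101168183712322643257
APPEND 45: p_17 = 45·3949169630630936776476 + 3813133329376098026737 = 181525766707768252968157, q_17 = 45·101168183712322643257 + 97683262373378884358 = 4650251529427897830923 → 181525766707768252968157/4650251529427897830923
APPEND 9: p_18 = 9·181525766707768252968157 + 3949169630630936776476 = 1637681070000545213489889, q_18 = 9·4650251529427897830923 + 101168183712322643257 = 41953431948563403121564 → 1637681070000545213489889/41953431948563403121564
APPEND 50: p_19 = 50·1637681070000545213489889 + 181525766707768252968157 = 82065579266735028927462607, q_19 = 50·41953431948563403121564 + 4650251529427897830923 = 2102321848957598053909123 → 82065579266735028927462607/2102321848957598053909123

39/1
52503/1345
30535940/782257
1222488753/31317208
6142979705/157368297
1775076847225/45473179777
4694004614630203/120249056286683
178791314608626254/4580201473797761
136036301254838749739/3484921338943758899
3813133329376098026737/97683262373378884358
3949169630630936776476/101168183712322643257
181525766707768252968157/4650251529427897830923
1637681070000545213489889/41953431948563403121564
82065579266735028927462607/2102321848957598053909123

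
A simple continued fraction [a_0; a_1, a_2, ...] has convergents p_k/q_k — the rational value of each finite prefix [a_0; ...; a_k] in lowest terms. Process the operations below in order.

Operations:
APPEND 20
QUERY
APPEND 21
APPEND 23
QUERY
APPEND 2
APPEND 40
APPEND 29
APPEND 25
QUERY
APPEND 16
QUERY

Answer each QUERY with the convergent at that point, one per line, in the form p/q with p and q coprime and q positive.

20/1
9703/484
583316133/29096669
9356358662/466708969

APPEND 20: p_0 = 20·1 + 0 = 20, q_0 = 20·0 + 1 = 1 → 20/1
APPEND 21: p_1 = 21·20 + 1 = 421, q_1 = 21·1 + 0 = 21 → 421/21
APPEND 23: p_2 = 23·421 + 20 = 9703, q_2 = 23·21 + 1 = 484 → 9703/484
APPEND 2: p_3 = 2·9703 + 421 = 19827, q_3 = 2·484 + 21 = 989 → 19827/989
APPEND 40: p_4 = 40·19827 + 9703 = 802783, q_4 = 40·989 + 484 = 40044 → 802783/40044
APPEND 29: p_5 = 29·802783 + 19827 = 23300534, q_5 = 29·40044 + 989 = 1162265 → 23300534/1162265
APPEND 25: p_6 = 25·23300534 + 802783 = 583316133, q_6 = 25·1162265 + 40044 = 29096669 → 583316133/29096669
APPEND 16: p_7 = 16·583316133 + 23300534 = 9356358662, q_7 = 16·29096669 + 1162265 = 466708969 → 9356358662/466708969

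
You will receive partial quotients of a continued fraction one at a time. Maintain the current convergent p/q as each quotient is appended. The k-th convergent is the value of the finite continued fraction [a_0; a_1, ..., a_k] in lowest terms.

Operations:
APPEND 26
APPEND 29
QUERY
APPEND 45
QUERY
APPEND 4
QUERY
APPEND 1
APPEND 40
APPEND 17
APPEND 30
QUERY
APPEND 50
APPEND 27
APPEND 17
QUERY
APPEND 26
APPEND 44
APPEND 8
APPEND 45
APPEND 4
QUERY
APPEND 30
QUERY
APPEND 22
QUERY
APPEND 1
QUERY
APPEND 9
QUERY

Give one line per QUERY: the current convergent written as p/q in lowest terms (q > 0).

755/29
34001/1306
136759/5253
3565341049/136947013
82118016657813/3154205149021
137219745989971158298/5270697551701533753
4150708306808288451935/159431340968380572772
91452802495772317100868/3512760198856074134737
95603510802580605552803/3672191539824454707509
951884399718997767076095/36562484057276166502318

APPEND 26: p_0 = 26·1 + 0 = 26, q_0 = 26·0 + 1 = 1 → 26/1
APPEND 29: p_1 = 29·26 + 1 = 755, q_1 = 29·1 + 0 = 29 → 755/29
APPEND 45: p_2 = 45·755 + 26 = 34001, q_2 = 45·29 + 1 = 1306 → 34001/1306
APPEND 4: p_3 = 4·34001 + 755 = 136759, q_3 = 4·1306 + 29 = 5253 → 136759/5253
APPEND 1: p_4 = 1·136759 + 34001 = 170760, q_4 = 1·5253 + 1306 = 6559 → 170760/6559
APPEND 40: p_5 = 40·170760 + 136759 = 6967159, q_5 = 40·6559 + 5253 = 267613 → 6967159/267613
APPEND 17: p_6 = 17·6967159 + 170760 = 118612463, q_6 = 17·267613 + 6559 = 4555980 → 118612463/4555980
APPEND 30: p_7 = 30·118612463 + 6967159 = 3565341049, q_7 = 30·4555980 + 267613 = 136947013 → 3565341049/136947013
APPEND 50: p_8 = 50·3565341049 + 118612463 = 178385664913, q_8 = 50·136947013 + 4555980 = 6851906630 → 178385664913/6851906630
APPEND 27: p_9 = 27·178385664913 + 3565341049 = 4819978293700, q_9 = 27·6851906630 + 136947013 = 185138426023 → 4819978293700/185138426023
APPEND 17: p_10 = 17·4819978293700 + 178385664913 = 82118016657813, q_10 = 17·185138426023 + 6851906630 = 3154205149021 → 82118016657813/3154205149021
APPEND 26: p_11 = 26·82118016657813 + 4819978293700 = 2139888411396838, q_11 = 26·3154205149021 + 185138426023 = 82194472300569 → 2139888411396838/82194472300569
APPEND 44: p_12 = 44·2139888411396838 + 82118016657813 = 94237208118118685, q_12 = 44·82194472300569 + 3154205149021 = 3619710986374057 → 94237208118118685/3619710986374057
APPEND 8: p_13 = 8·94237208118118685 + 2139888411396838 = 756037553356346318, q_13 = 8·3619710986374057 + 82194472300569 = 29039882363293025 → 756037553356346318/29039882363293025
APPEND 45: p_14 = 45·756037553356346318 + 94237208118118685 = 34115927109153702995, q_14 = 45·29039882363293025 + 3619710986374057 = 1310414417334560182 → 34115927109153702995/1310414417334560182
APPEND 4: p_15 = 4·34115927109153702995 + 756037553356346318 = 137219745989971158298, q_15 = 4·1310414417334560182 + 29039882363293025 = 5270697551701533753 → 137219745989971158298/5270697551701533753
APPEND 30: p_16 = 30·137219745989971158298 + 34115927109153702995 = 4150708306808288451935, q_16 = 30·5270697551701533753 + 1310414417334560182 = 159431340968380572772 → 4150708306808288451935/159431340968380572772
APPEND 22: p_17 = 22·4150708306808288451935 + 137219745989971158298 = 91452802495772317100868, q_17 = 22·159431340968380572772 + 5270697551701533753 = 3512760198856074134737 → 91452802495772317100868/3512760198856074134737
APPEND 1: p_18 = 1·91452802495772317100868 + 4150708306808288451935 = 95603510802580605552803, q_18 = 1·3512760198856074134737 + 159431340968380572772 = 3672191539824454707509 → 95603510802580605552803/3672191539824454707509
APPEND 9: p_19 = 9·95603510802580605552803 + 91452802495772317100868 = 951884399718997767076095, q_19 = 9·3672191539824454707509 + 3512760198856074134737 = 36562484057276166502318 → 951884399718997767076095/36562484057276166502318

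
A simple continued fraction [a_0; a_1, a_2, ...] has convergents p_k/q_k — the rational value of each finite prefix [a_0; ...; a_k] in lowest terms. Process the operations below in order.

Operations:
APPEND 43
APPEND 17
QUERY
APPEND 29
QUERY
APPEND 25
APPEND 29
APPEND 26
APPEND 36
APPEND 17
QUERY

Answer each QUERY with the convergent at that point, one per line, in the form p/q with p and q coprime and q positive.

732/17
21271/494
247054131961/5737611806

APPEND 43: p_0 = 43·1 + 0 = 43, q_0 = 43·0 + 1 = 1 → 43/1
APPEND 17: p_1 = 17·43 + 1 = 732, q_1 = 17·1 + 0 = 17 → 732/17
APPEND 29: p_2 = 29·732 + 43 = 21271, q_2 = 29·17 + 1 = 494 → 21271/494
APPEND 25: p_3 = 25·21271 + 732 = 532507, q_3 = 25·494 + 17 = 12367 → 532507/12367
APPEND 29: p_4 = 29·532507 + 21271 = 15463974, q_4 = 29·12367 + 494 = 359137 → 15463974/359137
APPEND 26: p_5 = 26·15463974 + 532507 = 402595831, q_5 = 26·359137 + 12367 = 9349929 → 402595831/9349929
APPEND 36: p_6 = 36·402595831 + 15463974 = 14508913890, q_6 = 36·9349929 + 359137 = 336956581 → 14508913890/336956581
APPEND 17: p_7 = 17·14508913890 + 402595831 = 247054131961, q_7 = 17·336956581 + 9349929 = 5737611806 → 247054131961/5737611806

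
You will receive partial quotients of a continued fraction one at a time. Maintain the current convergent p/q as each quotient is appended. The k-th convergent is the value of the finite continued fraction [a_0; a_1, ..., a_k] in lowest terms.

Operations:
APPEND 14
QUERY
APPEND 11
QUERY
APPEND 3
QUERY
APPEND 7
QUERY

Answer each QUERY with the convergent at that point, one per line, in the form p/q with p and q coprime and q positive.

APPEND 14: p_0 = 14·1 + 0 = 14, q_0 = 14·0 + 1 = 1 → 14/1
APPEND 11: p_1 = 11·14 + 1 = 155, q_1 = 11·1 + 0 = 11 → 155/11
APPEND 3: p_2 = 3·155 + 14 = 479, q_2 = 3·11 + 1 = 34 → 479/34
APPEND 7: p_3 = 7·479 + 155 = 3508, q_3 = 7·34 + 11 = 249 → 3508/249

14/1
155/11
479/34
3508/249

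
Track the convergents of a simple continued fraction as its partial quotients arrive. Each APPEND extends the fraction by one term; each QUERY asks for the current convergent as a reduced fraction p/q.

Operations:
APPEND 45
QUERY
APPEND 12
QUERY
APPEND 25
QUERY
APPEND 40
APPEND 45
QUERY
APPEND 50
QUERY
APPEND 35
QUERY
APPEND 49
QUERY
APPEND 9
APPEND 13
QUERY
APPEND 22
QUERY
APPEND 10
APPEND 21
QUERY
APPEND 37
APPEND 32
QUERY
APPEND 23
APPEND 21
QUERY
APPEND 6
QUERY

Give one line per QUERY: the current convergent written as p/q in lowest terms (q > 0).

45/1
541/12
13570/301
24463915/542641
1223739091/27144102
42855332100/950586211
2101135011991/46605868441
248491050732238/5511850096781
5485756186549255/121681105531362
1162712867427269803/25790462119149783
1379578141594633909771/30600811944165625687
668620405656905041686643/14830857838823755832320
4043495806680254555252090/89689921177079658337093

APPEND 45: p_0 = 45·1 + 0 = 45, q_0 = 45·0 + 1 = 1 → 45/1
APPEND 12: p_1 = 12·45 + 1 = 541, q_1 = 12·1 + 0 = 12 → 541/12
APPEND 25: p_2 = 25·541 + 45 = 13570, q_2 = 25·12 + 1 = 301 → 13570/301
APPEND 40: p_3 = 40·13570 + 541 = 543341, q_3 = 40·301 + 12 = 12052 → 543341/12052
APPEND 45: p_4 = 45·543341 + 13570 = 24463915, q_4 = 45·12052 + 301 = 542641 → 24463915/542641
APPEND 50: p_5 = 50·24463915 + 543341 = 1223739091, q_5 = 50·542641 + 12052 = 27144102 → 1223739091/27144102
APPEND 35: p_6 = 35·1223739091 + 24463915 = 42855332100, q_6 = 35·27144102 + 542641 = 950586211 → 42855332100/950586211
APPEND 49: p_7 = 49·42855332100 + 1223739091 = 2101135011991, q_7 = 49·950586211 + 27144102 = 46605868441 → 2101135011991/46605868441
APPEND 9: p_8 = 9·2101135011991 + 42855332100 = 18953070440019, q_8 = 9·46605868441 + 950586211 = 420403402180 → 18953070440019/420403402180
APPEND 13: p_9 = 13·18953070440019 + 2101135011991 = 248491050732238, q_9 = 13·420403402180 + 46605868441 = 5511850096781 → 248491050732238/5511850096781
APPEND 22: p_10 = 22·248491050732238 + 18953070440019 = 5485756186549255, q_10 = 22·5511850096781 + 420403402180 = 121681105531362 → 5485756186549255/121681105531362
APPEND 10: p_11 = 10·5485756186549255 + 248491050732238 = 55106052916224788, q_11 = 10·121681105531362 + 5511850096781 = 1222322905410401 → 55106052916224788/1222322905410401
APPEND 21: p_12 = 21·55106052916224788 + 5485756186549255 = 1162712867427269803, q_12 = 21·1222322905410401 + 121681105531362 = 25790462119149783 → 1162712867427269803/25790462119149783
APPEND 37: p_13 = 37·1162712867427269803 + 55106052916224788 = 43075482147725207499, q_13 = 37·25790462119149783 + 1222322905410401 = 955469421313952372 → 43075482147725207499/955469421313952372
APPEND 32: p_14 = 32·43075482147725207499 + 1162712867427269803 = 1379578141594633909771, q_14 = 32·955469421313952372 + 25790462119149783 = 30600811944165625687 → 1379578141594633909771/30600811944165625687
APPEND 23: p_15 = 23·1379578141594633909771 + 43075482147725207499 = 31773372738824305132232, q_15 = 23·30600811944165625687 + 955469421313952372 = 704774144137123343173 → 31773372738824305132232/704774144137123343173
APPEND 21: p_16 = 21·31773372738824305132232 + 1379578141594633909771 = 668620405656905041686643, q_16 = 21·704774144137123343173 + 30600811944165625687 = 14830857838823755832320 → 668620405656905041686643/14830857838823755832320
APPEND 6: p_17 = 6·668620405656905041686643 + 31773372738824305132232 = 4043495806680254555252090, q_17 = 6·14830857838823755832320 + 704774144137123343173 = 89689921177079658337093 → 4043495806680254555252090/89689921177079658337093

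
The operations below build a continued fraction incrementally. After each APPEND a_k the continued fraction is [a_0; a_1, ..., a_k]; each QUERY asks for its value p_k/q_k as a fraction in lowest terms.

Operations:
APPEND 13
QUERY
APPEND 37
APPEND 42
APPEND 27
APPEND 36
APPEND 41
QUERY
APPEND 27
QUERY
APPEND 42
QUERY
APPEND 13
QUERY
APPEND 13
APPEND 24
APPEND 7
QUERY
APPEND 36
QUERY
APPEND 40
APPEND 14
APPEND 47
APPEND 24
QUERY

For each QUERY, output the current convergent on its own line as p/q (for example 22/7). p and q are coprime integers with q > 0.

APPEND 13: p_0 = 13·1 + 0 = 13, q_0 = 13·0 + 1 = 1 → 13/1
APPEND 37: p_1 = 37·13 + 1 = 482, q_1 = 37·1 + 0 = 37 → 482/37
APPEND 42: p_2 = 42·482 + 13 = 20257, q_2 = 42·37 + 1 = 1555 → 20257/1555
APPEND 27: p_3 = 27·20257 + 482 = 547421, q_3 = 27·1555 + 37 = 42022 → 547421/42022
APPEND 36: p_4 = 36·547421 + 20257 = 19727413, q_4 = 36·42022 + 1555 = 1514347 → 19727413/1514347
APPEND 41: p_5 = 41·19727413 + 547421 = 809371354, q_5 = 41·1514347 + 42022 = 62130249 → 809371354/62130249
APPEND 27: p_6 = 27·809371354 + 19727413 = 21872753971, q_6 = 27·62130249 + 1514347 = 1679031070 → 21872753971/1679031070
APPEND 42: p_7 = 42·21872753971 + 809371354 = 919465038136, q_7 = 42·1679031070 + 62130249 = 70581435189 → 919465038136/70581435189
APPEND 13: p_8 = 13·919465038136 + 21872753971 = 11974918249739, q_8 = 13·70581435189 + 1679031070 = 919237688527 → 11974918249739/919237688527
APPEND 13: p_9 = 13·11974918249739 + 919465038136 = 156593402284743, q_9 = 13·919237688527 + 70581435189 = 12020671386040 → 156593402284743/12020671386040
APPEND 24: p_10 = 24·156593402284743 + 11974918249739 = 3770216573083571, q_10 = 24·12020671386040 + 919237688527 = 289415350953487 → 3770216573083571/289415350953487
APPEND 7: p_11 = 7·3770216573083571 + 156593402284743 = 26548109413869740, q_11 = 7·289415350953487 + 12020671386040 = 2037928128060449 → 26548109413869740/2037928128060449
APPEND 36: p_12 = 36·26548109413869740 + 3770216573083571 = 959502155472394211, q_12 = 36·2037928128060449 + 289415350953487 = 73654827961129651 → 959502155472394211/73654827961129651
APPEND 40: p_13 = 40·959502155472394211 + 26548109413869740 = 38406634328309638180, q_13 = 40·73654827961129651 + 2037928128060449 = 2948231046573246489 → 38406634328309638180/2948231046573246489
APPEND 14: p_14 = 14·38406634328309638180 + 959502155472394211 = 538652382751807328731, q_14 = 14·2948231046573246489 + 73654827961129651 = 41348889479986580497 → 538652382751807328731/41348889479986580497
APPEND 47: p_15 = 47·538652382751807328731 + 38406634328309638180 = 25355068623663254088537, q_15 = 47·41348889479986580497 + 2948231046573246489 = 1946346036605942529848 → 25355068623663254088537/1946346036605942529848
APPEND 24: p_16 = 24·25355068623663254088537 + 538652382751807328731 = 609060299350669905453619, q_16 = 24·1946346036605942529848 + 41348889479986580497 = 46753653768022607296849 → 609060299350669905453619/46753653768022607296849

13/1
809371354/62130249
21872753971/1679031070
919465038136/70581435189
11974918249739/919237688527
26548109413869740/2037928128060449
959502155472394211/73654827961129651
609060299350669905453619/46753653768022607296849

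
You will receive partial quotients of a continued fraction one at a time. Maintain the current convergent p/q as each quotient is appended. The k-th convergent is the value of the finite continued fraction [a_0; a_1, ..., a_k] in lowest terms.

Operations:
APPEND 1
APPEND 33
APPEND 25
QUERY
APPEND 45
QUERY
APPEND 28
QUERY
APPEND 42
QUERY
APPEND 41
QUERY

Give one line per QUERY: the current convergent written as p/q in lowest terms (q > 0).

APPEND 1: p_0 = 1·1 + 0 = 1, q_0 = 1·0 + 1 = 1 → 1/1
APPEND 33: p_1 = 33·1 + 1 = 34, q_1 = 33·1 + 0 = 33 → 34/33
APPEND 25: p_2 = 25·34 + 1 = 851, q_2 = 25·33 + 1 = 826 → 851/826
APPEND 45: p_3 = 45·851 + 34 = 38329, q_3 = 45·826 + 33 = 37203 → 38329/37203
APPEND 28: p_4 = 28·38329 + 851 = 1074063, q_4 = 28·37203 + 826 = 1042510 → 1074063/1042510
APPEND 42: p_5 = 42·1074063 + 38329 = 45148975, q_5 = 42·1042510 + 37203 = 43822623 → 45148975/43822623
APPEND 41: p_6 = 41·45148975 + 1074063 = 1852182038, q_6 = 41·43822623 + 1042510 = 1797770053 → 1852182038/1797770053

851/826
38329/37203
1074063/1042510
45148975/43822623
1852182038/1797770053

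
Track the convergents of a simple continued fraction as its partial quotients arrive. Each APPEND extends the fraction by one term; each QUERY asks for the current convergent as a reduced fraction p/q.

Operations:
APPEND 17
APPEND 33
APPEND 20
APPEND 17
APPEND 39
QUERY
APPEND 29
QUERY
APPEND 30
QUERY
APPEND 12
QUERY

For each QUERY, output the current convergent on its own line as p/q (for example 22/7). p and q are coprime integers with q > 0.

7496566/440191
217592345/12776809
6535266916/383744461
78640795337/4617710341

APPEND 17: p_0 = 17·1 + 0 = 17, q_0 = 17·0 + 1 = 1 → 17/1
APPEND 33: p_1 = 33·17 + 1 = 562, q_1 = 33·1 + 0 = 33 → 562/33
APPEND 20: p_2 = 20·562 + 17 = 11257, q_2 = 20·33 + 1 = 661 → 11257/661
APPEND 17: p_3 = 17·11257 + 562 = 191931, q_3 = 17·661 + 33 = 11270 → 191931/11270
APPEND 39: p_4 = 39·191931 + 11257 = 7496566, q_4 = 39·11270 + 661 = 440191 → 7496566/440191
APPEND 29: p_5 = 29·7496566 + 191931 = 217592345, q_5 = 29·440191 + 11270 = 12776809 → 217592345/12776809
APPEND 30: p_6 = 30·217592345 + 7496566 = 6535266916, q_6 = 30·12776809 + 440191 = 383744461 → 6535266916/383744461
APPEND 12: p_7 = 12·6535266916 + 217592345 = 78640795337, q_7 = 12·383744461 + 12776809 = 4617710341 → 78640795337/4617710341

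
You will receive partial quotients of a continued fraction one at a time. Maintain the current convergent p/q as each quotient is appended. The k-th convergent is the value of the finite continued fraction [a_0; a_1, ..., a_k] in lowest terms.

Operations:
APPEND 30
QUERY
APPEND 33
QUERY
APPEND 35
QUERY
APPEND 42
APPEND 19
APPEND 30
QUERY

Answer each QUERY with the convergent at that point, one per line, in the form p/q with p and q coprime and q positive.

APPEND 30: p_0 = 30·1 + 0 = 30, q_0 = 30·0 + 1 = 1 → 30/1
APPEND 33: p_1 = 33·30 + 1 = 991, q_1 = 33·1 + 0 = 33 → 991/33
APPEND 35: p_2 = 35·991 + 30 = 34715, q_2 = 35·33 + 1 = 1156 → 34715/1156
APPEND 42: p_3 = 42·34715 + 991 = 1459021, q_3 = 42·1156 + 33 = 48585 → 1459021/48585
APPEND 19: p_4 = 19·1459021 + 34715 = 27756114, q_4 = 19·48585 + 1156 = 924271 → 27756114/924271
APPEND 30: p_5 = 30·27756114 + 1459021 = 834142441, q_5 = 30·924271 + 48585 = 27776715 → 834142441/27776715

30/1
991/33
34715/1156
834142441/27776715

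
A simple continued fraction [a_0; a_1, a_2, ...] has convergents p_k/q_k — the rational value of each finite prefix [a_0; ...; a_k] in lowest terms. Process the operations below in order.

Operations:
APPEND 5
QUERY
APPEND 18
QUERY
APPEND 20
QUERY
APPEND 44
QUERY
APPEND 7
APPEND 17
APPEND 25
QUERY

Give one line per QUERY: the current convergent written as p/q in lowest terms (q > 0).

APPEND 5: p_0 = 5·1 + 0 = 5, q_0 = 5·0 + 1 = 1 → 5/1
APPEND 18: p_1 = 18·5 + 1 = 91, q_1 = 18·1 + 0 = 18 → 91/18
APPEND 20: p_2 = 20·91 + 5 = 1825, q_2 = 20·18 + 1 = 361 → 1825/361
APPEND 44: p_3 = 44·1825 + 91 = 80391, q_3 = 44·361 + 18 = 15902 → 80391/15902
APPEND 7: p_4 = 7·80391 + 1825 = 564562, q_4 = 7·15902 + 361 = 111675 → 564562/111675
APPEND 17: p_5 = 17·564562 + 80391 = 9677945, q_5 = 17·111675 + 15902 = 1914377 → 9677945/1914377
APPEND 25: p_6 = 25·9677945 + 564562 = 242513187, q_6 = 25·1914377 + 111675 = 47971100 → 242513187/47971100

5/1
91/18
1825/361
80391/15902
242513187/47971100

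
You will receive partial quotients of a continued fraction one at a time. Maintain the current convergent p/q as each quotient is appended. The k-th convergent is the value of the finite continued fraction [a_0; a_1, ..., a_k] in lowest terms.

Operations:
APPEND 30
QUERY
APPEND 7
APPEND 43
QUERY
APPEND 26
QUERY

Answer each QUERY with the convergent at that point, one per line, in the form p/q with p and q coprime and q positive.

APPEND 30: p_0 = 30·1 + 0 = 30, q_0 = 30·0 + 1 = 1 → 30/1
APPEND 7: p_1 = 7·30 + 1 = 211, q_1 = 7·1 + 0 = 7 → 211/7
APPEND 43: p_2 = 43·211 + 30 = 9103, q_2 = 43·7 + 1 = 302 → 9103/302
APPEND 26: p_3 = 26·9103 + 211 = 236889, q_3 = 26·302 + 7 = 7859 → 236889/7859

30/1
9103/302
236889/7859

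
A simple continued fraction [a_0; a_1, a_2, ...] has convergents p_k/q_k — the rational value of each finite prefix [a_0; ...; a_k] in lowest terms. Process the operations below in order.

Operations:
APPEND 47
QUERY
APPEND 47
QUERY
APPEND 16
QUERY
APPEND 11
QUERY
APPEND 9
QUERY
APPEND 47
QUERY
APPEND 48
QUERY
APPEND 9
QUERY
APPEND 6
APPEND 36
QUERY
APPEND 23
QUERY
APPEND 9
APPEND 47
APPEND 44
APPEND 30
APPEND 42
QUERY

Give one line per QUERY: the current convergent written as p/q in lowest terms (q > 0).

APPEND 47: p_0 = 47·1 + 0 = 47, q_0 = 47·0 + 1 = 1 → 47/1
APPEND 47: p_1 = 47·47 + 1 = 2210, q_1 = 47·1 + 0 = 47 → 2210/47
APPEND 16: p_2 = 16·2210 + 47 = 35407, q_2 = 16·47 + 1 = 753 → 35407/753
APPEND 11: p_3 = 11·35407 + 2210 = 391687, q_3 = 11·753 + 47 = 8330 → 391687/8330
APPEND 9: p_4 = 9·391687 + 35407 = 3560590, q_4 = 9·8330 + 753 = 75723 → 3560590/75723
APPEND 47: p_5 = 47·3560590 + 391687 = 167739417, q_5 = 47·75723 + 8330 = 3567311 → 167739417/3567311
APPEND 48: p_6 = 48·167739417 + 3560590 = 8055052606, q_6 = 48·3567311 + 75723 = 171306651 → 8055052606/171306651
APPEND 9: p_7 = 9·8055052606 + 167739417 = 72663212871, q_7 = 9·171306651 + 3567311 = 1545327170 → 72663212871/1545327170
APPEND 6: p_8 = 6·72663212871 + 8055052606 = 444034329832, q_8 = 6·1545327170 + 171306651 = 9443269671 → 444034329832/9443269671
APPEND 36: p_9 = 36·444034329832 + 72663212871 = 16057899086823, q_9 = 36·9443269671 + 1545327170 = 341503035326 → 16057899086823/341503035326
APPEND 23: p_10 = 23·16057899086823 + 444034329832 = 369775713326761, q_10 = 23·341503035326 + 9443269671 = 7864013082169 → 369775713326761/7864013082169
APPEND 9: p_11 = 9·369775713326761 + 16057899086823 = 3344039319027672, q_11 = 9·7864013082169 + 341503035326 = 71117620774847 → 3344039319027672/71117620774847
APPEND 47: p_12 = 47·3344039319027672 + 369775713326761 = 157539623707627345, q_12 = 47·71117620774847 + 7864013082169 = 3350392189499978 → 157539623707627345/3350392189499978
APPEND 44: p_13 = 44·157539623707627345 + 3344039319027672 = 6935087482454630852, q_13 = 44·3350392189499978 + 71117620774847 = 147488373958773879 → 6935087482454630852/147488373958773879
APPEND 30: p_14 = 30·6935087482454630852 + 157539623707627345 = 208210164097346552905, q_14 = 30·147488373958773879 + 3350392189499978 = 4428001610952716348 → 208210164097346552905/4428001610952716348
APPEND 42: p_15 = 42·208210164097346552905 + 6935087482454630852 = 8751761979571009852862, q_15 = 42·4428001610952716348 + 147488373958773879 = 186123556033972860495 → 8751761979571009852862/186123556033972860495

47/1
2210/47
35407/753
391687/8330
3560590/75723
167739417/3567311
8055052606/171306651
72663212871/1545327170
16057899086823/341503035326
369775713326761/7864013082169
8751761979571009852862/186123556033972860495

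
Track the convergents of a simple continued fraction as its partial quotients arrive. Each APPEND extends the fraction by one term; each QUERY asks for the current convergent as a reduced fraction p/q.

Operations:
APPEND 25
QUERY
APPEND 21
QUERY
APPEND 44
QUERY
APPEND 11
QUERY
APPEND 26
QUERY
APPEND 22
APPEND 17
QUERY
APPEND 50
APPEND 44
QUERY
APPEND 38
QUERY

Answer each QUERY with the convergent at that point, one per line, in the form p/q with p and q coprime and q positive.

25/1
526/21
23169/925
255385/10196
6663179/266021
2503033670/99931207
5515638301882/220206543559
209719554000339/8372851078250

APPEND 25: p_0 = 25·1 + 0 = 25, q_0 = 25·0 + 1 = 1 → 25/1
APPEND 21: p_1 = 21·25 + 1 = 526, q_1 = 21·1 + 0 = 21 → 526/21
APPEND 44: p_2 = 44·526 + 25 = 23169, q_2 = 44·21 + 1 = 925 → 23169/925
APPEND 11: p_3 = 11·23169 + 526 = 255385, q_3 = 11·925 + 21 = 10196 → 255385/10196
APPEND 26: p_4 = 26·255385 + 23169 = 6663179, q_4 = 26·10196 + 925 = 266021 → 6663179/266021
APPEND 22: p_5 = 22·6663179 + 255385 = 146845323, q_5 = 22·266021 + 10196 = 5862658 → 146845323/5862658
APPEND 17: p_6 = 17·146845323 + 6663179 = 2503033670, q_6 = 17·5862658 + 266021 = 99931207 → 2503033670/99931207
APPEND 50: p_7 = 50·2503033670 + 146845323 = 125298528823, q_7 = 50·99931207 + 5862658 = 5002423008 → 125298528823/5002423008
APPEND 44: p_8 = 44·125298528823 + 2503033670 = 5515638301882, q_8 = 44·5002423008 + 99931207 = 220206543559 → 5515638301882/220206543559
APPEND 38: p_9 = 38·5515638301882 + 125298528823 = 209719554000339, q_9 = 38·220206543559 + 5002423008 = 8372851078250 → 209719554000339/8372851078250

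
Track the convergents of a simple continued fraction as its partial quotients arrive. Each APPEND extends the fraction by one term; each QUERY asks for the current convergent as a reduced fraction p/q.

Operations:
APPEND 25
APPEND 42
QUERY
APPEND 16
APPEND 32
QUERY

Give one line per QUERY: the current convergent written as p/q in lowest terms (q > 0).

APPEND 25: p_0 = 25·1 + 0 = 25, q_0 = 25·0 + 1 = 1 → 25/1
APPEND 42: p_1 = 42·25 + 1 = 1051, q_1 = 42·1 + 0 = 42 → 1051/42
APPEND 16: p_2 = 16·1051 + 25 = 16841, q_2 = 16·42 + 1 = 673 → 16841/673
APPEND 32: p_3 = 32·16841 + 1051 = 539963, q_3 = 32·673 + 42 = 21578 → 539963/21578

1051/42
539963/21578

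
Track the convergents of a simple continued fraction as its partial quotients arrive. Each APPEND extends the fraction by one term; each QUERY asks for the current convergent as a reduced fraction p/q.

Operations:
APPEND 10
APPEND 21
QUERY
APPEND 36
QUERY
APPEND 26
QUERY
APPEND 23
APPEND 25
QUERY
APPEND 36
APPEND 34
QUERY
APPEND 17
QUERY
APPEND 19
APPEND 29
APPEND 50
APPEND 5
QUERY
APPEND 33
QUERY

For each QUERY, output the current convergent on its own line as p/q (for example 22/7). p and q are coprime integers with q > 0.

211/21
7606/757
197967/19703
114219142/11367853
140073517748/13941053409
2385366251675/237407604587
331744170199260157/33017398786204945
11013642293754849354/1096151349044347997

APPEND 10: p_0 = 10·1 + 0 = 10, q_0 = 10·0 + 1 = 1 → 10/1
APPEND 21: p_1 = 21·10 + 1 = 211, q_1 = 21·1 + 0 = 21 → 211/21
APPEND 36: p_2 = 36·211 + 10 = 7606, q_2 = 36·21 + 1 = 757 → 7606/757
APPEND 26: p_3 = 26·7606 + 211 = 197967, q_3 = 26·757 + 21 = 19703 → 197967/19703
APPEND 23: p_4 = 23·197967 + 7606 = 4560847, q_4 = 23·19703 + 757 = 453926 → 4560847/453926
APPEND 25: p_5 = 25·4560847 + 197967 = 114219142, q_5 = 25·453926 + 19703 = 11367853 → 114219142/11367853
APPEND 36: p_6 = 36·114219142 + 4560847 = 4116449959, q_6 = 36·11367853 + 453926 = 409696634 → 4116449959/409696634
APPEND 34: p_7 = 34·4116449959 + 114219142 = 140073517748, q_7 = 34·409696634 + 11367853 = 13941053409 → 140073517748/13941053409
APPEND 17: p_8 = 17·140073517748 + 4116449959 = 2385366251675, q_8 = 17·13941053409 + 409696634 = 237407604587 → 2385366251675/237407604587
APPEND 19: p_9 = 19·2385366251675 + 140073517748 = 45462032299573, q_9 = 19·237407604587 + 13941053409 = 4524685540562 → 45462032299573/4524685540562
APPEND 29: p_10 = 29·45462032299573 + 2385366251675 = 1320784302939292, q_10 = 29·4524685540562 + 237407604587 = 131453288280885 → 1320784302939292/131453288280885
APPEND 50: p_11 = 50·1320784302939292 + 45462032299573 = 66084677179264173, q_11 = 50·131453288280885 + 4524685540562 = 6577189099584812 → 66084677179264173/6577189099584812
APPEND 5: p_12 = 5·66084677179264173 + 1320784302939292 = 331744170199260157, q_12 = 5·6577189099584812 + 131453288280885 = 33017398786204945 → 331744170199260157/33017398786204945
APPEND 33: p_13 = 33·331744170199260157 + 66084677179264173 = 11013642293754849354, q_13 = 33·33017398786204945 + 6577189099584812 = 1096151349044347997 → 11013642293754849354/1096151349044347997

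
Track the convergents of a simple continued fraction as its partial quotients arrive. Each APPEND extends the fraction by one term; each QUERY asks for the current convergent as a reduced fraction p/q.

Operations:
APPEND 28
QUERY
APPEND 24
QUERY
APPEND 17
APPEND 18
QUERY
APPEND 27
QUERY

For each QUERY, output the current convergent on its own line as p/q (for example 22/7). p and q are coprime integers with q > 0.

28/1
673/24
207115/7386
5603574/199831

APPEND 28: p_0 = 28·1 + 0 = 28, q_0 = 28·0 + 1 = 1 → 28/1
APPEND 24: p_1 = 24·28 + 1 = 673, q_1 = 24·1 + 0 = 24 → 673/24
APPEND 17: p_2 = 17·673 + 28 = 11469, q_2 = 17·24 + 1 = 409 → 11469/409
APPEND 18: p_3 = 18·11469 + 673 = 207115, q_3 = 18·409 + 24 = 7386 → 207115/7386
APPEND 27: p_4 = 27·207115 + 11469 = 5603574, q_4 = 27·7386 + 409 = 199831 → 5603574/199831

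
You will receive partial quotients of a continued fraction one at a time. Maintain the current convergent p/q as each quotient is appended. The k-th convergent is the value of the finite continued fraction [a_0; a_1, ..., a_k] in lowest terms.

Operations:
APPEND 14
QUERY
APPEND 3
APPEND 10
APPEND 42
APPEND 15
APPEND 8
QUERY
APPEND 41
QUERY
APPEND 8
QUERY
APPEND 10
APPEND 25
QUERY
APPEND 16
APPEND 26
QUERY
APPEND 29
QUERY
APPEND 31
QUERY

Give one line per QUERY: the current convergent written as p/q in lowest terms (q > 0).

14/1
2265163/158153
93152492/6503879
747485099/52189185
189947572149/13262082410
79404905676665/5544026653924
2305788993781151/160989494678085
71558863712892346/4996218361674559

APPEND 14: p_0 = 14·1 + 0 = 14, q_0 = 14·0 + 1 = 1 → 14/1
APPEND 3: p_1 = 3·14 + 1 = 43, q_1 = 3·1 + 0 = 3 → 43/3
APPEND 10: p_2 = 10·43 + 14 = 444, q_2 = 10·3 + 1 = 31 → 444/31
APPEND 42: p_3 = 42·444 + 43 = 18691, q_3 = 42·31 + 3 = 1305 → 18691/1305
APPEND 15: p_4 = 15·18691 + 444 = 280809, q_4 = 15·1305 + 31 = 19606 → 280809/19606
APPEND 8: p_5 = 8·280809 + 18691 = 2265163, q_5 = 8·19606 + 1305 = 158153 → 2265163/158153
APPEND 41: p_6 = 41·2265163 + 280809 = 93152492, q_6 = 41·158153 + 19606 = 6503879 → 93152492/6503879
APPEND 8: p_7 = 8·93152492 + 2265163 = 747485099, q_7 = 8·6503879 + 158153 = 52189185 → 747485099/52189185
APPEND 10: p_8 = 10·747485099 + 93152492 = 7568003482, q_8 = 10·52189185 + 6503879 = 528395729 → 7568003482/528395729
APPEND 25: p_9 = 25·7568003482 + 747485099 = 189947572149, q_9 = 25·528395729 + 52189185 = 13262082410 → 189947572149/13262082410
APPEND 16: p_10 = 16·189947572149 + 7568003482 = 3046729157866, q_10 = 16·13262082410 + 528395729 = 212721714289 → 3046729157866/212721714289
APPEND 26: p_11 = 26·3046729157866 + 189947572149 = 79404905676665, q_11 = 26·212721714289 + 13262082410 = 5544026653924 → 79404905676665/5544026653924
APPEND 29: p_12 = 29·79404905676665 + 3046729157866 = 2305788993781151, q_12 = 29·5544026653924 + 212721714289 = 160989494678085 → 2305788993781151/160989494678085
APPEND 31: p_13 = 31·2305788993781151 + 79404905676665 = 71558863712892346, q_13 = 31·160989494678085 + 5544026653924 = 4996218361674559 → 71558863712892346/4996218361674559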